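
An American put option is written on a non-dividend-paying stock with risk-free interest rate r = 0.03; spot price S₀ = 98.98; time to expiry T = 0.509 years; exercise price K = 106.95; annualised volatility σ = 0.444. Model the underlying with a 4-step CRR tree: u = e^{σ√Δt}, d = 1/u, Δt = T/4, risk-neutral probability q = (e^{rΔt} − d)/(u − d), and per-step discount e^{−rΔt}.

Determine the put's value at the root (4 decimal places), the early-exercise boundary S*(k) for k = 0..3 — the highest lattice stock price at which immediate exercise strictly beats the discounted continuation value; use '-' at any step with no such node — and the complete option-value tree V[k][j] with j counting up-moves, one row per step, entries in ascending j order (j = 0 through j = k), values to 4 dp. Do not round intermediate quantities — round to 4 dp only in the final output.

params: Δt=0.12725 u=1.17162 d=0.85352 q=0.47251 e^(-rΔt)=0.99619
t_4 payoffs: 54.4202 34.8431 7.9700 0.0000 0.0000
t_3: node(3,0) S=61.5448 payoff=45.4052 vs cont=44.9977 → 45.4052 [stop]  node(3,1) S=84.4816 payoff=22.4684 vs cont=22.0609 → 22.4684 [stop]  node(3,2) S=115.9666 payoff=0.0000 vs cont=4.1881 → 4.1881 [wait]  node(3,3) S=159.1855 payoff=0.0000 vs cont=0.0000 → 0.0000 [wait]  ⇒ S*(3)=84.4816
t_2: node(2,0) S=72.1069 payoff=34.8431 vs cont=34.4356 → 34.8431 [stop]  node(2,1) S=98.9800 payoff=7.9700 vs cont=13.7781 → 13.7781 [wait]  node(2,2) S=135.8683 payoff=0.0000 vs cont=2.2007 → 2.2007 [wait]  ⇒ S*(2)=72.1069
t_1: node(1,0) S=84.4816 payoff=22.4684 vs cont=24.7948 → 24.7948 [wait]  node(1,1) S=115.9666 payoff=0.0000 vs cont=8.2760 → 8.2760 [wait]  ⇒ S*(1)=-
t_0: node(0,0) S=98.9800 payoff=7.9700 vs cont=16.9248 → 16.9248 [wait]  ⇒ S*(0)=-

price = 16.9248
boundary = - - 72.1069 84.4816
tree:
16.9248
24.7948 8.2760
34.8431 13.7781 2.2007
45.4052 22.4684 4.1881 0.0000
54.4202 34.8431 7.9700 0.0000 0.0000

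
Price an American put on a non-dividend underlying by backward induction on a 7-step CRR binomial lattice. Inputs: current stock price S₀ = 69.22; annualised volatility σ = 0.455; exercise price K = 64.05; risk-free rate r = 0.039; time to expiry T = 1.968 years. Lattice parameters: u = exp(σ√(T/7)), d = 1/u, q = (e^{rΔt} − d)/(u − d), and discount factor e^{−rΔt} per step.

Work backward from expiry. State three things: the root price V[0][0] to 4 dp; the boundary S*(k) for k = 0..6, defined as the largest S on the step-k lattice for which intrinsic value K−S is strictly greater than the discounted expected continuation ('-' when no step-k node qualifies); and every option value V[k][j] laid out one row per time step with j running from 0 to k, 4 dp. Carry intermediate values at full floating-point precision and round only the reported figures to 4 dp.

Δt=0.28114  u=1.27284  d=0.78564  q=0.46261  discount=0.98910
step 7 (expiry): payoffs max(K−S,0) = 51.2620 43.3317 30.4835 9.6679 0.0000 0.0000 0.0000 0.0000
step 6: (k=6,j=0): S=16.2772, (K−S)⁺=47.7728, hold=47.0744 ⇒ V=47.7728 exercise | (k=6,j=1): S=26.3712, (K−S)⁺=37.6788, hold=36.9803 ⇒ V=37.6788 exercise | (k=6,j=2): S=42.7249, (K−S)⁺=21.3251, hold=20.6267 ⇒ V=21.3251 exercise | (k=6,j=3): S=69.2200, (K−S)⁺=0.0000, hold=5.1388 ⇒ V=5.1388 continue | (k=6,j=4): S=112.1456, (K−S)⁺=0.0000, hold=0.0000 ⇒ V=0.0000 continue | (k=6,j=5): S=181.6909, (K−S)⁺=0.0000, hold=0.0000 ⇒ V=0.0000 continue | (k=6,j=6): S=294.3634, (K−S)⁺=0.0000, hold=0.0000 ⇒ V=0.0000 continue  boundary S*=42.7249
step 5: (k=5,j=0): S=20.7183, (K−S)⁺=43.3317, hold=42.6332 ⇒ V=43.3317 exercise | (k=5,j=1): S=33.5665, (K−S)⁺=30.4835, hold=29.7851 ⇒ V=30.4835 exercise | (k=5,j=2): S=54.3821, (K−S)⁺=9.6679, hold=13.6863 ⇒ V=13.6863 continue | (k=5,j=3): S=88.1063, (K−S)⁺=0.0000, hold=2.7314 ⇒ V=2.7314 continue | (k=5,j=4): S=142.7440, (K−S)⁺=0.0000, hold=0.0000 ⇒ V=0.0000 continue | (k=5,j=5): S=231.2642, (K−S)⁺=0.0000, hold=0.0000 ⇒ V=0.0000 continue  boundary S*=33.5665
step 4: (k=4,j=0): S=26.3712, (K−S)⁺=37.6788, hold=36.9803 ⇒ V=37.6788 exercise | (k=4,j=1): S=42.7249, (K−S)⁺=21.3251, hold=22.4654 ⇒ V=22.4654 continue | (k=4,j=2): S=69.2200, (K−S)⁺=0.0000, hold=8.5246 ⇒ V=8.5246 continue | (k=4,j=3): S=112.1456, (K−S)⁺=0.0000, hold=1.4519 ⇒ V=1.4519 continue | (k=4,j=4): S=181.6909, (K−S)⁺=0.0000, hold=0.0000 ⇒ V=0.0000 continue  boundary S*=26.3712
step 3: (k=3,j=0): S=33.5665, (K−S)⁺=30.4835, hold=30.3068 ⇒ V=30.4835 exercise | (k=3,j=1): S=54.3821, (K−S)⁺=9.6679, hold=15.8416 ⇒ V=15.8416 continue | (k=3,j=2): S=88.1063, (K−S)⁺=0.0000, hold=5.1954 ⇒ V=5.1954 continue | (k=3,j=3): S=142.7440, (K−S)⁺=0.0000, hold=0.7717 ⇒ V=0.7717 continue  boundary S*=33.5665
step 2: (k=2,j=0): S=42.7249, (K−S)⁺=21.3251, hold=23.4515 ⇒ V=23.4515 continue | (k=2,j=1): S=69.2200, (K−S)⁺=0.0000, hold=10.7976 ⇒ V=10.7976 continue | (k=2,j=2): S=112.1456, (K−S)⁺=0.0000, hold=3.1146 ⇒ V=3.1146 continue  boundary S*=-
step 1: (k=1,j=0): S=54.3821, (K−S)⁺=9.6679, hold=17.4058 ⇒ V=17.4058 continue | (k=1,j=1): S=88.1063, (K−S)⁺=0.0000, hold=7.1644 ⇒ V=7.1644 continue  boundary S*=-
step 0: (k=0,j=0): S=69.2200, (K−S)⁺=0.0000, hold=12.5299 ⇒ V=12.5299 continue  boundary S*=-

price = 12.5299
boundary = - - - 33.5665 26.3712 33.5665 42.7249
tree:
12.5299
17.4058 7.1644
23.4515 10.7976 3.1146
30.4835 15.8416 5.1954 0.7717
37.6788 22.4654 8.5246 1.4519 0.0000
43.3317 30.4835 13.6863 2.7314 0.0000 0.0000
47.7728 37.6788 21.3251 5.1388 0.0000 0.0000 0.0000
51.2620 43.3317 30.4835 9.6679 0.0000 0.0000 0.0000 0.0000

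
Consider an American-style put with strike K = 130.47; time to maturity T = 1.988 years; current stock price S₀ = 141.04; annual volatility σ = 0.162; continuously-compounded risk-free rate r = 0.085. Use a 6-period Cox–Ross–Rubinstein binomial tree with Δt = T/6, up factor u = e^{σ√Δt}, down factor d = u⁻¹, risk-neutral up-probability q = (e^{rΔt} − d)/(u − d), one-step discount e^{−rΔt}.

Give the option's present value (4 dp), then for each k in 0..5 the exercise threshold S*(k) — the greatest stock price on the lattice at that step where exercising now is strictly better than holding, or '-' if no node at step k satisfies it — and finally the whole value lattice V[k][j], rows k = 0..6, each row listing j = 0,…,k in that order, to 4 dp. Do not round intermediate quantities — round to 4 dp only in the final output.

Δt=0.33133, u=1.09774, d=0.91097, q=0.62964, disc=e^(-rΔt)=0.97223
k=6 terminal: V=max(K-S,0) → 49.8663 33.3406 13.4267 0.0000 0.0000 0.0000 0.0000
k=5: j=0 S=88.4816 intr=41.9884 cont=38.3652 V=41.9884[EX]; j=1 S=106.6225 intr=23.8475 cont=20.2243 V=23.8475[EX]; j=2 S=128.4826 intr=1.9874 cont=4.8346 V=4.8346[hold]; j=3 S=154.8247 intr=0.0000 cont=0.0000 V=0.0000[hold]; j=4 S=186.5674 intr=0.0000 cont=0.0000 V=0.0000[hold]; j=5 S=224.8182 intr=0.0000 cont=0.0000 V=0.0000[hold]  S*(5)=106.6225
k=4: j=0 S=97.1294 intr=33.3406 cont=29.7173 V=33.3406[EX]; j=1 S=117.0433 intr=13.4267 cont=11.5464 V=13.4267[EX]; j=2 S=141.0400 intr=0.0000 cont=1.7408 V=1.7408[hold]; j=3 S=169.9566 intr=0.0000 cont=0.0000 V=0.0000[hold]; j=4 S=204.8018 intr=0.0000 cont=0.0000 V=0.0000[hold]  S*(4)=117.0433
k=3: j=0 S=106.6225 intr=23.8475 cont=20.2243 V=23.8475[EX]; j=1 S=128.4826 intr=1.9874 cont=5.9003 V=5.9003[hold]; j=2 S=154.8247 intr=0.0000 cont=0.6268 V=0.6268[hold]; j=3 S=186.5674 intr=0.0000 cont=0.0000 V=0.0000[hold]  S*(3)=106.6225
k=2: j=0 S=117.0433 intr=13.4267 cont=12.1988 V=13.4267[EX]; j=1 S=141.0400 intr=0.0000 cont=2.5083 V=2.5083[hold]; j=2 S=169.9566 intr=0.0000 cont=0.2257 V=0.2257[hold]  S*(2)=117.0433
k=1: j=0 S=128.4826 intr=1.9874 cont=6.3701 V=6.3701[hold]; j=1 S=154.8247 intr=0.0000 cont=1.0413 V=1.0413[hold]  S*(1)=-
k=0: j=0 S=141.0400 intr=0.0000 cont=2.9312 V=2.9312[hold]  S*(0)=-

price = 2.9312
boundary = - - 117.0433 106.6225 117.0433 106.6225
tree:
2.9312
6.3701 1.0413
13.4267 2.5083 0.2257
23.8475 5.9003 0.6268 0.0000
33.3406 13.4267 1.7408 0.0000 0.0000
41.9884 23.8475 4.8346 0.0000 0.0000 0.0000
49.8663 33.3406 13.4267 0.0000 0.0000 0.0000 0.0000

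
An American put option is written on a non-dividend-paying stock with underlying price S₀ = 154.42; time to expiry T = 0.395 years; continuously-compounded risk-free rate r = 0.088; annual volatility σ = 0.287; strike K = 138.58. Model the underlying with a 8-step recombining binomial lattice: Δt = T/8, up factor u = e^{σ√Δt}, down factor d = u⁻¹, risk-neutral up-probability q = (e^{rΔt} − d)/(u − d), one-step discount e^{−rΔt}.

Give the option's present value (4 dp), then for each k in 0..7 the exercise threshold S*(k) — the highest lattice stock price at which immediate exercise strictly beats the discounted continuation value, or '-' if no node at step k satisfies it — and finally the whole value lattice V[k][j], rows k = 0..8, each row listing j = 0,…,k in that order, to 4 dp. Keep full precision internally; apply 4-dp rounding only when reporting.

price = 3.3559
boundary = - - - - 119.6517 112.2594 119.6517 127.5308
tree:
3.3559
5.4100 1.4742
8.4980 2.5841 0.4545
12.9332 4.4455 0.8750 0.0674
18.9283 7.4674 1.6730 0.1404 0.0000
26.3206 12.1539 3.1725 0.2927 0.0000 0.0000
33.2562 18.9283 5.9569 0.6102 0.0000 0.0000 0.0000
39.7633 26.3206 11.0492 1.2719 0.0000 0.0000 0.0000 0.0000
45.8684 33.2562 18.9283 2.6513 0.0000 0.0000 0.0000 0.0000 0.0000

Δt=0.04938  u=1.06585  d=0.93822  q=0.51818  discount=0.99566
step 8 (expiry): payoffs max(K−S,0) = 45.8684 33.2562 18.9283 2.6513 0.0000 0.0000 0.0000 0.0000 0.0000
step 7: (k=7,j=0): S=98.8167, (K−S)⁺=39.7633, hold=39.1625 ⇒ V=39.7633 exercise | (k=7,j=1): S=112.2594, (K−S)⁺=26.3206, hold=25.7198 ⇒ V=26.3206 exercise | (k=7,j=2): S=127.5308, (K−S)⁺=11.0492, hold=10.4484 ⇒ V=11.0492 exercise | (k=7,j=3): S=144.8796, (K−S)⁺=0.0000, hold=1.2719 ⇒ V=1.2719 continue | (k=7,j=4): S=164.5886, (K−S)⁺=0.0000, hold=0.0000 ⇒ V=0.0000 continue | (k=7,j=5): S=186.9787, (K−S)⁺=0.0000, hold=0.0000 ⇒ V=0.0000 continue | (k=7,j=6): S=212.4146, (K−S)⁺=0.0000, hold=0.0000 ⇒ V=0.0000 continue | (k=7,j=7): S=241.3108, (K−S)⁺=0.0000, hold=0.0000 ⇒ V=0.0000 continue  boundary S*=127.5308
step 6: (k=6,j=0): S=105.3238, (K−S)⁺=33.2562, hold=32.6554 ⇒ V=33.2562 exercise | (k=6,j=1): S=119.6517, (K−S)⁺=18.9283, hold=18.3275 ⇒ V=18.9283 exercise | (k=6,j=2): S=135.9287, (K−S)⁺=2.6513, hold=5.9569 ⇒ V=5.9569 continue | (k=6,j=3): S=154.4200, (K−S)⁺=0.0000, hold=0.6102 ⇒ V=0.6102 continue | (k=6,j=4): S=175.4268, (K−S)⁺=0.0000, hold=0.0000 ⇒ V=0.0000 continue | (k=6,j=5): S=199.2913, (K−S)⁺=0.0000, hold=0.0000 ⇒ V=0.0000 continue | (k=6,j=6): S=226.4022, (K−S)⁺=0.0000, hold=0.0000 ⇒ V=0.0000 continue  boundary S*=119.6517
step 5: (k=5,j=0): S=112.2594, (K−S)⁺=26.3206, hold=25.7198 ⇒ V=26.3206 exercise | (k=5,j=1): S=127.5308, (K−S)⁺=11.0492, hold=12.1539 ⇒ V=12.1539 continue | (k=5,j=2): S=144.8796, (K−S)⁺=0.0000, hold=3.1725 ⇒ V=3.1725 continue | (k=5,j=3): S=164.5886, (K−S)⁺=0.0000, hold=0.2927 ⇒ V=0.2927 continue | (k=5,j=4): S=186.9787, (K−S)⁺=0.0000, hold=0.0000 ⇒ V=0.0000 continue | (k=5,j=5): S=212.4146, (K−S)⁺=0.0000, hold=0.0000 ⇒ V=0.0000 continue  boundary S*=112.2594
step 4: (k=4,j=0): S=119.6517, (K−S)⁺=18.9283, hold=18.8974 ⇒ V=18.9283 exercise | (k=4,j=1): S=135.9287, (K−S)⁺=2.6513, hold=7.4674 ⇒ V=7.4674 continue | (k=4,j=2): S=154.4200, (K−S)⁺=0.0000, hold=1.6730 ⇒ V=1.6730 continue | (k=4,j=3): S=175.4268, (K−S)⁺=0.0000, hold=0.1404 ⇒ V=0.1404 continue | (k=4,j=4): S=199.2913, (K−S)⁺=0.0000, hold=0.0000 ⇒ V=0.0000 continue  boundary S*=119.6517
step 3: (k=3,j=0): S=127.5308, (K−S)⁺=11.0492, hold=12.9332 ⇒ V=12.9332 continue | (k=3,j=1): S=144.8796, (K−S)⁺=0.0000, hold=4.4455 ⇒ V=4.4455 continue | (k=3,j=2): S=164.5886, (K−S)⁺=0.0000, hold=0.8750 ⇒ V=0.8750 continue | (k=3,j=3): S=186.9787, (K−S)⁺=0.0000, hold=0.0674 ⇒ V=0.0674 continue  boundary S*=-
step 2: (k=2,j=0): S=135.9287, (K−S)⁺=2.6513, hold=8.4980 ⇒ V=8.4980 continue | (k=2,j=1): S=154.4200, (K−S)⁺=0.0000, hold=2.5841 ⇒ V=2.5841 continue | (k=2,j=2): S=175.4268, (K−S)⁺=0.0000, hold=0.4545 ⇒ V=0.4545 continue  boundary S*=-
step 1: (k=1,j=0): S=144.8796, (K−S)⁺=0.0000, hold=5.4100 ⇒ V=5.4100 continue | (k=1,j=1): S=164.5886, (K−S)⁺=0.0000, hold=1.4742 ⇒ V=1.4742 continue  boundary S*=-
step 0: (k=0,j=0): S=154.4200, (K−S)⁺=0.0000, hold=3.3559 ⇒ V=3.3559 continue  boundary S*=-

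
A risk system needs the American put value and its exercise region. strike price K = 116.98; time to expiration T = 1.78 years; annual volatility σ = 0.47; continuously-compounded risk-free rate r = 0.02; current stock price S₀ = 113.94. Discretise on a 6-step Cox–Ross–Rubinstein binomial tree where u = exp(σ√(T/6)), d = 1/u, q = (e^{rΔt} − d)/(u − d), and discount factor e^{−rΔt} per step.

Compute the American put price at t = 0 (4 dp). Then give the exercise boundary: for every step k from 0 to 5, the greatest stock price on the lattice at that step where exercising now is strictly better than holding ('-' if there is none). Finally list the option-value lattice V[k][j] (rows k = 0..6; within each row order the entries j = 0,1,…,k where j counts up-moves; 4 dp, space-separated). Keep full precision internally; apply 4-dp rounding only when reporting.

price = 27.4603
boundary = - - - 52.8620 68.2844 88.2061
tree:
27.4603
37.8580 15.0056
50.3705 22.9343 5.4297
64.1180 34.0904 9.4844 0.5027
76.0571 48.6956 16.5365 0.9159 0.0000
85.2997 64.1180 28.7739 1.6686 0.0000 0.0000
92.4548 76.0571 48.6956 3.0400 0.0000 0.0000 0.0000

Δt=0.29667, u=1.29175, d=0.77415, q=0.44785, disc=e^(-rΔt)=0.99408
k=6 terminal: V=max(K-S,0) → 92.4548 76.0571 48.6956 3.0400 0.0000 0.0000 0.0000
k=5: j=0 S=31.6803 intr=85.2997 cont=84.6077 V=85.2997[EX]; j=1 S=52.8620 intr=64.1180 cont=63.4259 V=64.1180[EX]; j=2 S=88.2061 intr=28.7739 cont=28.0818 V=28.7739[EX]; j=3 S=147.1816 intr=0.0000 cont=1.6686 V=1.6686[hold]; j=4 S=245.5887 intr=0.0000 cont=0.0000 V=0.0000[hold]; j=5 S=409.7918 intr=0.0000 cont=0.0000 V=0.0000[hold]  S*(5)=88.2061
k=4: j=0 S=40.9229 intr=76.0571 cont=75.3651 V=76.0571[EX]; j=1 S=68.2844 intr=48.6956 cont=48.0036 V=48.6956[EX]; j=2 S=113.9400 intr=3.0400 cont=16.5365 V=16.5365[hold]; j=3 S=190.1214 intr=0.0000 cont=0.9159 V=0.9159[hold]; j=4 S=317.2385 intr=0.0000 cont=0.0000 V=0.0000[hold]  S*(4)=68.2844
k=3: j=0 S=52.8620 intr=64.1180 cont=63.4259 V=64.1180[EX]; j=1 S=88.2061 intr=28.7739 cont=34.0904 V=34.0904[hold]; j=2 S=147.1816 intr=0.0000 cont=9.4844 V=9.4844[hold]; j=3 S=245.5887 intr=0.0000 cont=0.5027 V=0.5027[hold]  S*(3)=52.8620
k=2: j=0 S=68.2844 intr=48.6956 cont=50.3705 V=50.3705[hold]; j=1 S=113.9400 intr=3.0400 cont=22.9343 V=22.9343[hold]; j=2 S=190.1214 intr=0.0000 cont=5.4297 V=5.4297[hold]  S*(2)=-
k=1: j=0 S=88.2061 intr=28.7739 cont=37.8580 V=37.8580[hold]; j=1 S=147.1816 intr=0.0000 cont=15.0056 V=15.0056[hold]  S*(1)=-
k=0: j=0 S=113.9400 intr=3.0400 cont=27.4603 V=27.4603[hold]  S*(0)=-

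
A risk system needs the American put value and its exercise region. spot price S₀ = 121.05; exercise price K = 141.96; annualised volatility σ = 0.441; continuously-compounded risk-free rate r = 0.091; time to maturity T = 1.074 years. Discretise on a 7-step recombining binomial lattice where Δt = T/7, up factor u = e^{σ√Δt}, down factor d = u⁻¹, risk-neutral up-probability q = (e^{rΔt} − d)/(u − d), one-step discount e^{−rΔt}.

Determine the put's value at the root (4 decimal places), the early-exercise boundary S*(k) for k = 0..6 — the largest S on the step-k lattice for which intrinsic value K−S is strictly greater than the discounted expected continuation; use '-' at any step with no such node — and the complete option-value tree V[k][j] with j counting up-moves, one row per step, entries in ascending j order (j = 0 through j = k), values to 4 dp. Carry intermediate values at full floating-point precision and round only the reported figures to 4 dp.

price = 29.1216
boundary = - - 85.6890 72.0950 85.6890 101.8462 121.0500
tree:
29.1216
41.2289 17.7116
56.2710 27.1960 8.6294
69.8650 40.1342 14.8921 2.5456
81.3024 56.2710 24.9644 5.1362 0.0000
90.9253 69.8650 40.1138 10.3633 0.0000 0.0000
99.0216 81.3024 56.2710 20.9100 0.0000 0.0000 0.0000
105.8335 90.9253 69.8650 40.1138 0.0000 0.0000 0.0000 0.0000

params: Δt=0.15343 u=1.18856 d=0.84136 q=0.49742 e^(-rΔt)=0.98614
t_7 payoffs: 105.8335 90.9253 69.8650 40.1138 0.0000 0.0000 0.0000 0.0000
t_6: node(6,0) S=42.9384 payoff=99.0216 vs cont=97.0533 → 99.0216 [stop]  node(6,1) S=60.6576 payoff=81.3024 vs cont=79.3341 → 81.3024 [stop]  node(6,2) S=85.6890 payoff=56.2710 vs cont=54.3027 → 56.2710 [stop]  node(6,3) S=121.0500 payoff=20.9100 vs cont=19.8810 → 20.9100 [stop]  node(6,4) S=171.0033 payoff=0.0000 vs cont=0.0000 → 0.0000 [wait]  node(6,5) S=241.5706 payoff=0.0000 vs cont=0.0000 → 0.0000 [wait]  node(6,6) S=341.2587 payoff=0.0000 vs cont=0.0000 → 0.0000 [wait]  ⇒ S*(6)=121.0500
t_5: node(5,0) S=51.0347 payoff=90.9253 vs cont=88.9570 → 90.9253 [stop]  node(5,1) S=72.0950 payoff=69.8650 vs cont=67.8967 → 69.8650 [stop]  node(5,2) S=101.8462 payoff=40.1138 vs cont=38.1455 → 40.1138 [stop]  node(5,3) S=143.8748 payoff=0.0000 vs cont=10.3633 → 10.3633 [wait]  node(5,4) S=203.2471 payoff=0.0000 vs cont=0.0000 → 0.0000 [wait]  node(5,5) S=287.1203 payoff=0.0000 vs cont=0.0000 → 0.0000 [wait]  ⇒ S*(5)=101.8462
t_4: node(4,0) S=60.6576 payoff=81.3024 vs cont=79.3341 → 81.3024 [stop]  node(4,1) S=85.6890 payoff=56.2710 vs cont=54.3027 → 56.2710 [stop]  node(4,2) S=121.0500 payoff=20.9100 vs cont=24.9644 → 24.9644 [wait]  node(4,3) S=171.0033 payoff=0.0000 vs cont=5.1362 → 5.1362 [wait]  node(4,4) S=241.5706 payoff=0.0000 vs cont=0.0000 → 0.0000 [wait]  ⇒ S*(4)=85.6890
t_3: node(3,0) S=72.0950 payoff=69.8650 vs cont=67.8967 → 69.8650 [stop]  node(3,1) S=101.8462 payoff=40.1138 vs cont=40.1342 → 40.1342 [wait]  node(3,2) S=143.8748 payoff=0.0000 vs cont=14.8921 → 14.8921 [wait]  node(3,3) S=203.2471 payoff=0.0000 vs cont=2.5456 → 2.5456 [wait]  ⇒ S*(3)=72.0950
t_2: node(2,0) S=85.6890 payoff=56.2710 vs cont=54.3128 → 56.2710 [stop]  node(2,1) S=121.0500 payoff=20.9100 vs cont=27.1960 → 27.1960 [wait]  node(2,2) S=171.0033 payoff=0.0000 vs cont=8.6294 → 8.6294 [wait]  ⇒ S*(2)=85.6890
t_1: node(1,0) S=101.8462 payoff=40.1138 vs cont=41.2289 → 41.2289 [wait]  node(1,1) S=143.8748 payoff=0.0000 vs cont=17.7116 → 17.7116 [wait]  ⇒ S*(1)=-
t_0: node(0,0) S=121.0500 payoff=20.9100 vs cont=29.1216 → 29.1216 [wait]  ⇒ S*(0)=-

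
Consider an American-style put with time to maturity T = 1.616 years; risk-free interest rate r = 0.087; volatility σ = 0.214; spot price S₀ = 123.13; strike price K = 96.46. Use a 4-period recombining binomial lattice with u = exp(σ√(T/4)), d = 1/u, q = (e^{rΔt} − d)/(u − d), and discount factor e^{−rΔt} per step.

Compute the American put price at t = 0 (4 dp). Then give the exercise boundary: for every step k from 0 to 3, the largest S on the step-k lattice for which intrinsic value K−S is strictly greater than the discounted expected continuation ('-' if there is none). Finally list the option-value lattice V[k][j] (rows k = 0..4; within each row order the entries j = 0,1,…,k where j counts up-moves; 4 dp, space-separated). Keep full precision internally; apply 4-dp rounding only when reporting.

price = 1.1286
boundary = - - - 81.8738
tree:
1.1286
2.6700 0.1563
6.2690 0.4019 0.0000
14.5862 1.0333 0.0000 0.0000
24.9985 2.6567 0.0000 0.0000 0.0000

params: Δt=0.40400 u=1.14571 d=0.87282 q=0.59714 e^(-rΔt)=0.96546
t_4 payoffs: 24.9985 2.6567 0.0000 0.0000 0.0000
t_3: node(3,0) S=81.8738 payoff=14.5862 vs cont=11.2547 → 14.5862 [stop]  node(3,1) S=107.4709 payoff=0.0000 vs cont=1.0333 → 1.0333 [wait]  node(3,2) S=141.0707 payoff=0.0000 vs cont=0.0000 → 0.0000 [wait]  node(3,3) S=185.1752 payoff=0.0000 vs cont=0.0000 → 0.0000 [wait]  ⇒ S*(3)=81.8738
t_2: node(2,0) S=93.8033 payoff=2.6567 vs cont=6.2690 → 6.2690 [wait]  node(2,1) S=123.1300 payoff=0.0000 vs cont=0.4019 → 0.4019 [wait]  node(2,2) S=161.6255 payoff=0.0000 vs cont=0.0000 → 0.0000 [wait]  ⇒ S*(2)=-
t_1: node(1,0) S=107.4709 payoff=0.0000 vs cont=2.6700 → 2.6700 [wait]  node(1,1) S=141.0707 payoff=0.0000 vs cont=0.1563 → 0.1563 [wait]  ⇒ S*(1)=-
t_0: node(0,0) S=123.1300 payoff=0.0000 vs cont=1.1286 → 1.1286 [wait]  ⇒ S*(0)=-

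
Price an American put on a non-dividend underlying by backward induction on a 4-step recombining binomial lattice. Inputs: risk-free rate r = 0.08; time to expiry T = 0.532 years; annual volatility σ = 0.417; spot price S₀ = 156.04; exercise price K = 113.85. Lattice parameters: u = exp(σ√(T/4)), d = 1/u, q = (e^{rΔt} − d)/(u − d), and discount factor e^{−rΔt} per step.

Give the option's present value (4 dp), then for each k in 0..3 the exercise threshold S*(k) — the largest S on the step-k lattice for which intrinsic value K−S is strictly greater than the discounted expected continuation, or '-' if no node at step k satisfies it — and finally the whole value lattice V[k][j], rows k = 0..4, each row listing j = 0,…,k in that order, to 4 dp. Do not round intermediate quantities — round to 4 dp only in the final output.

Δt=0.13300, u=1.16425, d=0.85892, q=0.49709, disc=e^(-rΔt)=0.98942
k=4 terminal: V=max(K-S,0) → 28.9218 0.0000 0.0000 0.0000 0.0000
k=3: j=0 S=98.8776 intr=14.9724 cont=14.3912 V=14.9724[EX]; j=1 S=134.0263 intr=0.0000 cont=0.0000 V=0.0000[hold]; j=2 S=181.6694 intr=0.0000 cont=0.0000 V=0.0000[hold]; j=3 S=246.2486 intr=0.0000 cont=0.0000 V=0.0000[hold]  S*(3)=98.8776
k=2: j=0 S=115.1182 intr=0.0000 cont=7.4501 V=7.4501[hold]; j=1 S=156.0400 intr=0.0000 cont=0.0000 V=0.0000[hold]; j=2 S=211.5085 intr=0.0000 cont=0.0000 V=0.0000[hold]  S*(2)=-
k=1: j=0 S=134.0263 intr=0.0000 cont=3.7071 V=3.7071[hold]; j=1 S=181.6694 intr=0.0000 cont=0.0000 V=0.0000[hold]  S*(1)=-
k=0: j=0 S=156.0400 intr=0.0000 cont=1.8446 V=1.8446[hold]  S*(0)=-

price = 1.8446
boundary = - - - 98.8776
tree:
1.8446
3.7071 0.0000
7.4501 0.0000 0.0000
14.9724 0.0000 0.0000 0.0000
28.9218 0.0000 0.0000 0.0000 0.0000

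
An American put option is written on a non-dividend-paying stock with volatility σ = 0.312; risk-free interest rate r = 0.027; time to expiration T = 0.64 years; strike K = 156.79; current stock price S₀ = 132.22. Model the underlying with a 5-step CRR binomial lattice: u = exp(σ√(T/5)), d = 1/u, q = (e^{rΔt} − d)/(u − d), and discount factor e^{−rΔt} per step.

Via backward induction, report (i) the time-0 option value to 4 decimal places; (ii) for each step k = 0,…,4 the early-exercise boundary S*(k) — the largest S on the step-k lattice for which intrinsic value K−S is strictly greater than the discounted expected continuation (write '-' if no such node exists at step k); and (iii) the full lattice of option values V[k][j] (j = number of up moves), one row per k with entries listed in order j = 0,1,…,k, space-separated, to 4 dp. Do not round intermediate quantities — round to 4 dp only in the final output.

price = 28.6793
boundary = - - 105.7648 118.2549 132.2200
tree:
28.6793
39.1038 17.9281
51.0252 26.8535 8.6760
62.1960 38.5351 14.7684 2.3352
72.1870 51.0252 24.5700 4.5731 0.0000
81.1228 62.1960 38.5351 8.9557 0.0000 0.0000

Δt=0.12800, u=1.11809, d=0.89438, q=0.48760, disc=e^(-rΔt)=0.99655
k=5 terminal: V=max(K-S,0) → 81.1228 62.1960 38.5351 8.9557 0.0000 0.0000
k=4: j=0 S=84.6030 intr=72.1870 cont=71.6461 V=72.1870[EX]; j=1 S=105.7648 intr=51.0252 cont=50.4842 V=51.0252[EX]; j=2 S=132.2200 intr=24.5700 cont=24.0291 V=24.5700[EX]; j=3 S=165.2924 intr=0.0000 cont=4.5731 V=4.5731[hold]; j=4 S=206.6373 intr=0.0000 cont=0.0000 V=0.0000[hold]  S*(4)=132.2200
k=3: j=0 S=94.5940 intr=62.1960 cont=61.6551 V=62.1960[EX]; j=1 S=118.2549 intr=38.5351 cont=37.9941 V=38.5351[EX]; j=2 S=147.8343 intr=8.9557 cont=14.7684 V=14.7684[hold]; j=3 S=184.8123 intr=0.0000 cont=2.3352 V=2.3352[hold]  S*(3)=118.2549
k=2: j=0 S=105.7648 intr=51.0252 cont=50.4842 V=51.0252[EX]; j=1 S=132.2200 intr=24.5700 cont=26.8535 V=26.8535[hold]; j=2 S=165.2924 intr=0.0000 cont=8.6760 V=8.6760[hold]  S*(2)=105.7648
k=1: j=0 S=118.2549 intr=38.5351 cont=39.1038 V=39.1038[hold]; j=1 S=147.8343 intr=8.9557 cont=17.9281 V=17.9281[hold]  S*(1)=-
k=0: j=0 S=132.2200 intr=24.5700 cont=28.6793 V=28.6793[hold]  S*(0)=-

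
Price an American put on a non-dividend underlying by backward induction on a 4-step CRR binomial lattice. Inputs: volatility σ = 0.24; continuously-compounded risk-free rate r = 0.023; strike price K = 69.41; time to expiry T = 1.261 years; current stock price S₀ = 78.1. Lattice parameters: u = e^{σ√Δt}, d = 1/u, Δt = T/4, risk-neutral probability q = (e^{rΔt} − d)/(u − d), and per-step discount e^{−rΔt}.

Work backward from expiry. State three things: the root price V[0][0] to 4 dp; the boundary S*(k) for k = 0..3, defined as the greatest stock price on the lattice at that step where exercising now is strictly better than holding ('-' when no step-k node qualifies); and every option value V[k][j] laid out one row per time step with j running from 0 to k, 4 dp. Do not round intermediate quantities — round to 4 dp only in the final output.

price = 4.0255
boundary = - - - 52.1295
tree:
4.0255
6.7924 1.2426
11.0977 2.4701 0.0000
17.2805 4.9101 0.0000 0.0000
23.8524 9.7606 0.0000 0.0000 0.0000

Δt=0.31525  u=1.14425  d=0.87393  q=0.49328  discount=0.99278
step 4 (expiry): payoffs max(K−S,0) = 23.8524 9.7606 0.0000 0.0000 0.0000
step 3: (k=3,j=0): S=52.1295, (K−S)⁺=17.2805, hold=16.7791 ⇒ V=17.2805 exercise | (k=3,j=1): S=68.2541, (K−S)⁺=1.1559, hold=4.9101 ⇒ V=4.9101 continue | (k=3,j=2): S=89.3663, (K−S)⁺=0.0000, hold=0.0000 ⇒ V=0.0000 continue | (k=3,j=3): S=117.0088, (K−S)⁺=0.0000, hold=0.0000 ⇒ V=0.0000 continue  boundary S*=52.1295
step 2: (k=2,j=0): S=59.6494, (K−S)⁺=9.7606, hold=11.0977 ⇒ V=11.0977 continue | (k=2,j=1): S=78.1000, (K−S)⁺=0.0000, hold=2.4701 ⇒ V=2.4701 continue | (k=2,j=2): S=102.2577, (K−S)⁺=0.0000, hold=0.0000 ⇒ V=0.0000 continue  boundary S*=-
step 1: (k=1,j=0): S=68.2541, (K−S)⁺=1.1559, hold=6.7924 ⇒ V=6.7924 continue | (k=1,j=1): S=89.3663, (K−S)⁺=0.0000, hold=1.2426 ⇒ V=1.2426 continue  boundary S*=-
step 0: (k=0,j=0): S=78.1000, (K−S)⁺=0.0000, hold=4.0255 ⇒ V=4.0255 continue  boundary S*=-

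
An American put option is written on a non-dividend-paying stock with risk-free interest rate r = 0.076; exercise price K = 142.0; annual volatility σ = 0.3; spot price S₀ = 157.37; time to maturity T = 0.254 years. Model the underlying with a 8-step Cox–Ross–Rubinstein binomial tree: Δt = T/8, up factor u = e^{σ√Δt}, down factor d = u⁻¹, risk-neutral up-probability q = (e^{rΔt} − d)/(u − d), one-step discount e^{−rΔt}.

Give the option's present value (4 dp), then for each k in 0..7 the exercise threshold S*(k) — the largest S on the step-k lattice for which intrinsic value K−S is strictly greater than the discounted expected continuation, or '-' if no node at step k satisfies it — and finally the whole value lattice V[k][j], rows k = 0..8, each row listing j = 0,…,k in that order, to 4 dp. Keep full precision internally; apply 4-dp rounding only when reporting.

params: Δt=0.03175 u=1.05491 d=0.94795 q=0.50923 e^(-rΔt)=0.99759
t_8 payoffs: 39.3880 27.8097 14.9250 0.5865 0.0000 0.0000 0.0000 0.0000 0.0000
t_7: node(7,0) S=108.2465 payoff=33.7535 vs cont=33.4113 → 33.7535 [stop]  node(7,1) S=120.4605 payoff=21.5395 vs cont=21.1973 → 21.5395 [stop]  node(7,2) S=134.0527 payoff=7.9473 vs cont=7.6051 → 7.9473 [stop]  node(7,3) S=149.1786 payoff=0.0000 vs cont=0.2871 → 0.2871 [wait]  node(7,4) S=166.0112 payoff=0.0000 vs cont=0.0000 → 0.0000 [wait]  node(7,5) S=184.7432 payoff=0.0000 vs cont=0.0000 → 0.0000 [wait]  node(7,6) S=205.5887 payoff=0.0000 vs cont=0.0000 → 0.0000 [wait]  node(7,7) S=228.7864 payoff=0.0000 vs cont=0.0000 → 0.0000 [wait]  ⇒ S*(7)=134.0527
t_6: node(6,0) S=114.1903 payoff=27.8097 vs cont=27.4675 → 27.8097 [stop]  node(6,1) S=127.0750 payoff=14.9250 vs cont=14.5828 → 14.9250 [stop]  node(6,2) S=141.4135 payoff=0.5865 vs cont=4.0368 → 4.0368 [wait]  node(6,3) S=157.3700 payoff=0.0000 vs cont=0.1406 → 0.1406 [wait]  node(6,4) S=175.1269 payoff=0.0000 vs cont=0.0000 → 0.0000 [wait]  node(6,5) S=194.8874 payoff=0.0000 vs cont=0.0000 → 0.0000 [wait]  node(6,6) S=216.8776 payoff=0.0000 vs cont=0.0000 → 0.0000 [wait]  ⇒ S*(6)=127.0750
t_5: node(5,0) S=120.4605 payoff=21.5395 vs cont=21.1973 → 21.5395 [stop]  node(5,1) S=134.0527 payoff=7.9473 vs cont=9.3578 → 9.3578 [wait]  node(5,2) S=149.1786 payoff=0.0000 vs cont=2.0478 → 2.0478 [wait]  node(5,3) S=166.0112 payoff=0.0000 vs cont=0.0688 → 0.0688 [wait]  node(5,4) S=184.7432 payoff=0.0000 vs cont=0.0000 → 0.0000 [wait]  node(5,5) S=205.5887 payoff=0.0000 vs cont=0.0000 → 0.0000 [wait]  ⇒ S*(5)=120.4605
t_4: node(4,0) S=127.0750 payoff=14.9250 vs cont=15.2993 → 15.2993 [wait]  node(4,1) S=141.4135 payoff=0.5865 vs cont=5.6218 → 5.6218 [wait]  node(4,2) S=157.3700 payoff=0.0000 vs cont=1.0375 → 1.0375 [wait]  node(4,3) S=175.1269 payoff=0.0000 vs cont=0.0337 → 0.0337 [wait]  node(4,4) S=194.8874 payoff=0.0000 vs cont=0.0000 → 0.0000 [wait]  ⇒ S*(4)=-
t_3: node(3,0) S=134.0527 payoff=7.9473 vs cont=10.3463 → 10.3463 [wait]  node(3,1) S=149.1786 payoff=0.0000 vs cont=3.2794 → 3.2794 [wait]  node(3,2) S=166.0112 payoff=0.0000 vs cont=0.5251 → 0.5251 [wait]  node(3,3) S=184.7432 payoff=0.0000 vs cont=0.0165 → 0.0165 [wait]  ⇒ S*(3)=-
t_2: node(2,0) S=141.4135 payoff=0.5865 vs cont=6.7314 → 6.7314 [wait]  node(2,1) S=157.3700 payoff=0.0000 vs cont=1.8723 → 1.8723 [wait]  node(2,2) S=175.1269 payoff=0.0000 vs cont=0.2655 → 0.2655 [wait]  ⇒ S*(2)=-
t_1: node(1,0) S=149.1786 payoff=0.0000 vs cont=4.2468 → 4.2468 [wait]  node(1,1) S=166.0112 payoff=0.0000 vs cont=1.0515 → 1.0515 [wait]  ⇒ S*(1)=-
t_0: node(0,0) S=157.3700 payoff=0.0000 vs cont=2.6134 → 2.6134 [wait]  ⇒ S*(0)=-

price = 2.6134
boundary = - - - - - 120.4605 127.0750 134.0527
tree:
2.6134
4.2468 1.0515
6.7314 1.8723 0.2655
10.3463 3.2794 0.5251 0.0165
15.2993 5.6218 1.0375 0.0337 0.0000
21.5395 9.3578 2.0478 0.0688 0.0000 0.0000
27.8097 14.9250 4.0368 0.1406 0.0000 0.0000 0.0000
33.7535 21.5395 7.9473 0.2871 0.0000 0.0000 0.0000 0.0000
39.3880 27.8097 14.9250 0.5865 0.0000 0.0000 0.0000 0.0000 0.0000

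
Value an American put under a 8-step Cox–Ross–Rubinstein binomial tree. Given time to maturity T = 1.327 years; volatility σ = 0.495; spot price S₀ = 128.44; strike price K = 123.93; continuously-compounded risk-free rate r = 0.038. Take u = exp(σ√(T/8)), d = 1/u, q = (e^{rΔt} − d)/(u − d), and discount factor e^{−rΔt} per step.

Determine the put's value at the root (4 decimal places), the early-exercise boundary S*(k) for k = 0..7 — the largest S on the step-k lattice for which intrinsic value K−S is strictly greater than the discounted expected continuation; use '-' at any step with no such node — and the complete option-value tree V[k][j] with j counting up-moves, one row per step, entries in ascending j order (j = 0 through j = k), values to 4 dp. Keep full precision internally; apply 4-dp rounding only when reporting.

price = 22.9151
boundary = - - - - 57.3431 70.1513 85.8204 70.1513
tree:
22.9151
31.5100 13.3514
41.9966 19.8897 6.0206
53.9830 28.7956 9.9278 1.6133
66.5869 40.2355 16.0431 3.0365 0.0000
77.0566 53.7787 25.2218 5.7153 0.0000 0.0000
85.6148 66.5869 38.1096 10.7573 0.0000 0.0000 0.0000
92.6104 77.0566 53.7787 20.2474 0.0000 0.0000 0.0000 0.0000
98.3287 85.6148 66.5869 38.1096 0.0000 0.0000 0.0000 0.0000 0.0000

Δt=0.16587  u=1.22336  d=0.81742  q=0.46535  discount=0.99372
step 8 (expiry): payoffs max(K−S,0) = 98.3287 85.6148 66.5869 38.1096 0.0000 0.0000 0.0000 0.0000 0.0000
step 7: (k=7,j=0): S=31.3196, (K−S)⁺=92.6104, hold=91.8317 ⇒ V=92.6104 exercise | (k=7,j=1): S=46.8734, (K−S)⁺=77.0566, hold=76.2779 ⇒ V=77.0566 exercise | (k=7,j=2): S=70.1513, (K−S)⁺=53.7787, hold=53.0000 ⇒ V=53.7787 exercise | (k=7,j=3): S=104.9894, (K−S)⁺=18.9406, hold=20.2474 ⇒ V=20.2474 continue | (k=7,j=4): S=157.1285, (K−S)⁺=0.0000, hold=0.0000 ⇒ V=0.0000 continue | (k=7,j=5): S=235.1607, (K−S)⁺=0.0000, hold=0.0000 ⇒ V=0.0000 continue | (k=7,j=6): S=351.9446, (K−S)⁺=0.0000, hold=0.0000 ⇒ V=0.0000 continue | (k=7,j=7): S=526.7250, (K−S)⁺=0.0000, hold=0.0000 ⇒ V=0.0000 continue  boundary S*=70.1513
step 6: (k=6,j=0): S=38.3152, (K−S)⁺=85.6148, hold=84.8361 ⇒ V=85.6148 exercise | (k=6,j=1): S=57.3431, (K−S)⁺=66.5869, hold=65.8082 ⇒ V=66.5869 exercise | (k=6,j=2): S=85.8204, (K−S)⁺=38.1096, hold=37.9352 ⇒ V=38.1096 exercise | (k=6,j=3): S=128.4400, (K−S)⁺=0.0000, hold=10.7573 ⇒ V=10.7573 continue | (k=6,j=4): S=192.2250, (K−S)⁺=0.0000, hold=0.0000 ⇒ V=0.0000 continue | (k=6,j=5): S=287.6865, (K−S)⁺=0.0000, hold=0.0000 ⇒ V=0.0000 continue | (k=6,j=6): S=430.5555, (K−S)⁺=0.0000, hold=0.0000 ⇒ V=0.0000 continue  boundary S*=85.8204
step 5: (k=5,j=0): S=46.8734, (K−S)⁺=77.0566, hold=76.2779 ⇒ V=77.0566 exercise | (k=5,j=1): S=70.1513, (K−S)⁺=53.7787, hold=53.0000 ⇒ V=53.7787 exercise | (k=5,j=2): S=104.9894, (K−S)⁺=18.9406, hold=25.2218 ⇒ V=25.2218 continue | (k=5,j=3): S=157.1285, (K−S)⁺=0.0000, hold=5.7153 ⇒ V=5.7153 continue | (k=5,j=4): S=235.1607, (K−S)⁺=0.0000, hold=0.0000 ⇒ V=0.0000 continue | (k=5,j=5): S=351.9446, (K−S)⁺=0.0000, hold=0.0000 ⇒ V=0.0000 continue  boundary S*=70.1513
step 4: (k=4,j=0): S=57.3431, (K−S)⁺=66.5869, hold=65.8082 ⇒ V=66.5869 exercise | (k=4,j=1): S=85.8204, (K−S)⁺=38.1096, hold=40.2355 ⇒ V=40.2355 continue | (k=4,j=2): S=128.4400, (K−S)⁺=0.0000, hold=16.0431 ⇒ V=16.0431 continue | (k=4,j=3): S=192.2250, (K−S)⁺=0.0000, hold=3.0365 ⇒ V=3.0365 continue | (k=4,j=4): S=287.6865, (K−S)⁺=0.0000, hold=0.0000 ⇒ V=0.0000 continue  boundary S*=57.3431
step 3: (k=3,j=0): S=70.1513, (K−S)⁺=53.7787, hold=53.9830 ⇒ V=53.9830 continue | (k=3,j=1): S=104.9894, (K−S)⁺=18.9406, hold=28.7956 ⇒ V=28.7956 continue | (k=3,j=2): S=157.1285, (K−S)⁺=0.0000, hold=9.9278 ⇒ V=9.9278 continue | (k=3,j=3): S=235.1607, (K−S)⁺=0.0000, hold=1.6133 ⇒ V=1.6133 continue  boundary S*=-
step 2: (k=2,j=0): S=85.8204, (K−S)⁺=38.1096, hold=41.9966 ⇒ V=41.9966 continue | (k=2,j=1): S=128.4400, (K−S)⁺=0.0000, hold=19.8897 ⇒ V=19.8897 continue | (k=2,j=2): S=192.2250, (K−S)⁺=0.0000, hold=6.0206 ⇒ V=6.0206 continue  boundary S*=-
step 1: (k=1,j=0): S=104.9894, (K−S)⁺=18.9406, hold=31.5100 ⇒ V=31.5100 continue | (k=1,j=1): S=157.1285, (K−S)⁺=0.0000, hold=13.3514 ⇒ V=13.3514 continue  boundary S*=-
step 0: (k=0,j=0): S=128.4400, (K−S)⁺=0.0000, hold=22.9151 ⇒ V=22.9151 continue  boundary S*=-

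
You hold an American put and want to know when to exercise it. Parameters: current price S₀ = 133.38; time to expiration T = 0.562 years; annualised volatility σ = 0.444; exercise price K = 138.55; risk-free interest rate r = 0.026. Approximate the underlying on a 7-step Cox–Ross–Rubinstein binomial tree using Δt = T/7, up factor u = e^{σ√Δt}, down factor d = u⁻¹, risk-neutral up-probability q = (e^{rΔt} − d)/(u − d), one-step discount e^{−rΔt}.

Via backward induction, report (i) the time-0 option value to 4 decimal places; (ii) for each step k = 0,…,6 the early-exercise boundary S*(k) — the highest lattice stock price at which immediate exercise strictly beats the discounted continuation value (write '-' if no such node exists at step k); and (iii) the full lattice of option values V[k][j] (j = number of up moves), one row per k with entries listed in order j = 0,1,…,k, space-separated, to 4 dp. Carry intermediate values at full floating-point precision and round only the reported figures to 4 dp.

price = 20.1710
boundary = - - - - 80.6386 91.4492 103.7091
tree:
20.1710
27.7502 11.9450
36.9092 17.8245 5.5475
47.2297 25.7493 9.2092 1.5550
57.9114 35.7189 14.9255 2.9787 0.0000
67.4440 47.1008 23.3896 5.7059 0.0000 0.0000
75.8498 57.9114 34.8409 10.9301 0.0000 0.0000 0.0000
83.2618 67.4440 47.1008 20.9374 0.0000 0.0000 0.0000 0.0000

params: Δt=0.08029 u=1.13406 d=0.88179 q=0.47687 e^(-rΔt)=0.99791
t_7 payoffs: 83.2618 67.4440 47.1008 20.9374 0.0000 0.0000 0.0000 0.0000
t_6: node(6,0) S=62.7002 payoff=75.8498 vs cont=75.5609 → 75.8498 [stop]  node(6,1) S=80.6386 payoff=57.9114 vs cont=57.6225 → 57.9114 [stop]  node(6,2) S=103.7091 payoff=34.8409 vs cont=34.5520 → 34.8409 [stop]  node(6,3) S=133.3800 payoff=5.1700 vs cont=10.9301 → 10.9301 [wait]  node(6,4) S=171.5397 payoff=0.0000 vs cont=0.0000 → 0.0000 [wait]  node(6,5) S=220.6168 payoff=0.0000 vs cont=0.0000 → 0.0000 [wait]  node(6,6) S=283.7347 payoff=0.0000 vs cont=0.0000 → 0.0000 [wait]  ⇒ S*(6)=103.7091
t_5: node(5,0) S=71.1060 payoff=67.4440 vs cont=67.1551 → 67.4440 [stop]  node(5,1) S=91.4492 payoff=47.1008 vs cont=46.8119 → 47.1008 [stop]  node(5,2) S=117.6126 payoff=20.9374 vs cont=23.3896 → 23.3896 [wait]  node(5,3) S=151.2612 payoff=0.0000 vs cont=5.7059 → 5.7059 [wait]  node(5,4) S=194.5367 payoff=0.0000 vs cont=0.0000 → 0.0000 [wait]  node(5,5) S=250.1932 payoff=0.0000 vs cont=0.0000 → 0.0000 [wait]  ⇒ S*(5)=91.4492
t_4: node(4,0) S=80.6386 payoff=57.9114 vs cont=57.6225 → 57.9114 [stop]  node(4,1) S=103.7091 payoff=34.8409 vs cont=35.7189 → 35.7189 [wait]  node(4,2) S=133.3800 payoff=5.1700 vs cont=14.9255 → 14.9255 [wait]  node(4,3) S=171.5397 payoff=0.0000 vs cont=2.9787 → 2.9787 [wait]  node(4,4) S=220.6168 payoff=0.0000 vs cont=0.0000 → 0.0000 [wait]  ⇒ S*(4)=80.6386
t_3: node(3,0) S=91.4492 payoff=47.1008 vs cont=47.2297 → 47.2297 [wait]  node(3,1) S=117.6126 payoff=20.9374 vs cont=25.7493 → 25.7493 [wait]  node(3,2) S=151.2612 payoff=0.0000 vs cont=9.2092 → 9.2092 [wait]  node(3,3) S=194.5367 payoff=0.0000 vs cont=1.5550 → 1.5550 [wait]  ⇒ S*(3)=-
t_2: node(2,0) S=103.7091 payoff=34.8409 vs cont=36.9092 → 36.9092 [wait]  node(2,1) S=133.3800 payoff=5.1700 vs cont=17.8245 → 17.8245 [wait]  node(2,2) S=171.5397 payoff=0.0000 vs cont=5.5475 → 5.5475 [wait]  ⇒ S*(2)=-
t_1: node(1,0) S=117.6126 payoff=20.9374 vs cont=27.7502 → 27.7502 [wait]  node(1,1) S=151.2612 payoff=0.0000 vs cont=11.9450 → 11.9450 [wait]  ⇒ S*(1)=-
t_0: node(0,0) S=133.3800 payoff=5.1700 vs cont=20.1710 → 20.1710 [wait]  ⇒ S*(0)=-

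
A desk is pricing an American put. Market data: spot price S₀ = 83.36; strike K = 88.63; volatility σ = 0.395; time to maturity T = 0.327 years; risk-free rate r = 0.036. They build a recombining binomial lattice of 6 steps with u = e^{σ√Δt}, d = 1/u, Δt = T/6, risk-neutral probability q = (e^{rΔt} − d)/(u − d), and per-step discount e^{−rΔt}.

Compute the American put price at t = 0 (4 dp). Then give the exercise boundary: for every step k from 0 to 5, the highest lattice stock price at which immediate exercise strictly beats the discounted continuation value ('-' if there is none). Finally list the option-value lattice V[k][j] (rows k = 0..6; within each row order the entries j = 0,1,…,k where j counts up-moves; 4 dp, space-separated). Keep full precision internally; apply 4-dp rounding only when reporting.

Δt=0.05450  u=1.09660  d=0.91191  q=0.48760  discount=0.99804
step 6 (expiry): payoffs max(K−S,0) = 40.6931 30.9844 19.3095 5.2700 0.0000 0.0000 0.0000
step 5: (k=5,j=0): S=52.5676, (K−S)⁺=36.0624, hold=35.8887 ⇒ V=36.0624 exercise | (k=5,j=1): S=63.2141, (K−S)⁺=25.4159, hold=25.2422 ⇒ V=25.4159 exercise | (k=5,j=2): S=76.0168, (K−S)⁺=12.6132, hold=12.4394 ⇒ V=12.6132 exercise | (k=5,j=3): S=91.4125, (K−S)⁺=0.0000, hold=2.6951 ⇒ V=2.6951 continue | (k=5,j=4): S=109.9262, (K−S)⁺=0.0000, hold=0.0000 ⇒ V=0.0000 continue | (k=5,j=5): S=132.1896, (K−S)⁺=0.0000, hold=0.0000 ⇒ V=0.0000 continue  boundary S*=76.0168
step 4: (k=4,j=0): S=57.6456, (K−S)⁺=30.9844, hold=30.8107 ⇒ V=30.9844 exercise | (k=4,j=1): S=69.3205, (K−S)⁺=19.3095, hold=19.1357 ⇒ V=19.3095 exercise | (k=4,j=2): S=83.3600, (K−S)⁺=5.2700, hold=7.7619 ⇒ V=7.7619 continue | (k=4,j=3): S=100.2429, (K−S)⁺=0.0000, hold=1.3783 ⇒ V=1.3783 continue | (k=4,j=4): S=120.5450, (K−S)⁺=0.0000, hold=0.0000 ⇒ V=0.0000 continue  boundary S*=69.3205
step 3: (k=3,j=0): S=63.2141, (K−S)⁺=25.4159, hold=25.2422 ⇒ V=25.4159 exercise | (k=3,j=1): S=76.0168, (K−S)⁺=12.6132, hold=13.6521 ⇒ V=13.6521 continue | (k=3,j=2): S=91.4125, (K−S)⁺=0.0000, hold=4.6401 ⇒ V=4.6401 continue | (k=3,j=3): S=109.9262, (K−S)⁺=0.0000, hold=0.7048 ⇒ V=0.7048 continue  boundary S*=63.2141
step 2: (k=2,j=0): S=69.3205, (K−S)⁺=19.3095, hold=19.6413 ⇒ V=19.6413 continue | (k=2,j=1): S=83.3600, (K−S)⁺=5.2700, hold=9.2397 ⇒ V=9.2397 continue | (k=2,j=2): S=100.2429, (K−S)⁺=0.0000, hold=2.7160 ⇒ V=2.7160 continue  boundary S*=-
step 1: (k=1,j=0): S=76.0168, (K−S)⁺=12.6132, hold=14.5410 ⇒ V=14.5410 continue | (k=1,j=1): S=91.4125, (K−S)⁺=0.0000, hold=6.0469 ⇒ V=6.0469 continue  boundary S*=-
step 0: (k=0,j=0): S=83.3600, (K−S)⁺=5.2700, hold=10.3789 ⇒ V=10.3789 continue  boundary S*=-

price = 10.3789
boundary = - - - 63.2141 69.3205 76.0168
tree:
10.3789
14.5410 6.0469
19.6413 9.2397 2.7160
25.4159 13.6521 4.6401 0.7048
30.9844 19.3095 7.7619 1.3783 0.0000
36.0624 25.4159 12.6132 2.6951 0.0000 0.0000
40.6931 30.9844 19.3095 5.2700 0.0000 0.0000 0.0000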